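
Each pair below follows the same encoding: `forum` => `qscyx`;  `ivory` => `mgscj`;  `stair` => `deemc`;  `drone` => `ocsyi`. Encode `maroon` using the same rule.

xecssy

Vowels shift forward by 4 and consonants shift forward by 11.
Applying it to maroon: m(cons)+11=x, a(vowel)+4=e, r(cons)+11=c, o(vowel)+4=s, o(vowel)+4=s, n(cons)+11=y.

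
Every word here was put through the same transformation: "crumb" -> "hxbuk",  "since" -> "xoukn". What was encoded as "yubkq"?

In crumb: c→h is +5, r→x is +6, u→b is +7, m→u is +8 — the shift increases by 1 each position. Letter i (0-indexed) is shifted by i+5, so successive shifts are 5, 6, 7, ….
Decoding yubkq: y−5=t, u−6=o, b−7=u, k−8=c, q−9=h.

touch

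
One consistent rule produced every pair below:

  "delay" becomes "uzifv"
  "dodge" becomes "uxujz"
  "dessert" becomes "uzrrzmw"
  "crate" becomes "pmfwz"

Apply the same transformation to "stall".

rwfii

Each letter's alphabet position (a=0..z=25) is mapped through 5·x+5 mod 26 — an affine cipher.
For stall: s(18)→5·18+5≡17=r; t(19)→5·19+5≡22=w; a(0)→5·0+5≡5=f; l(11)→5·11+5≡8=i; l(11)→5·11+5≡8=i (all mod 26).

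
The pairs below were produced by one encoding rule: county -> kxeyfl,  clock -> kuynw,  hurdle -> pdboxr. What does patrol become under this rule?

In county: c→k is +8, o→x is +9, u→e is +10, n→y is +11 — the shift increases by 1 each position. The shift increases by 1 at each position, starting from +8: 8, 9, 10, ….
For patrol: p+8=x, a+9=j, t+10=d, r+11=c, o+12=a, l+13=y.

xjdcay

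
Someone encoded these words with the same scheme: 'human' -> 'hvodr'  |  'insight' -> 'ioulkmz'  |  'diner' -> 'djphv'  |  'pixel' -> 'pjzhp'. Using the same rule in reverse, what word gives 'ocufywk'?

Letter i (0-indexed) is shifted by i+0, so successive shifts are 0, 1, 2, ….
Decoding ocufywk: o−0=o, c−1=b, u−2=s, f−3=c, y−4=u, w−5=r, k−6=e.

obscure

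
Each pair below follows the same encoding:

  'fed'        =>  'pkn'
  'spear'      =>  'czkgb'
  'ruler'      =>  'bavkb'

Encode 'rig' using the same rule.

The rule splits by letter class: vowels +6, consonants +10.
Applying it to rig: r(cons)+10=b, i(vowel)+6=o, g(cons)+10=q.

boq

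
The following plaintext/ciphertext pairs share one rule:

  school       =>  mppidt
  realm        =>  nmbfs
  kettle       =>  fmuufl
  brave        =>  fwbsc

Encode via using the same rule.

The output letters match the input read backwards, each shifted +1: school reversed is loohcs. Two steps: reverse the string, then apply a Caesar shift of +1.
Applying it to via: reverse → aiv; then shift: a+1=b, i+1=j, v+1=w.

bjw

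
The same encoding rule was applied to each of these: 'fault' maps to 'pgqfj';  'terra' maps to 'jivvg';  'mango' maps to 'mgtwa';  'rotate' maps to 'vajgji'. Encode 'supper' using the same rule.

f(5)→p(15) and a(0)→g(6) fit y≡7x+6 (mod 26); the inverse of 7 mod 26 is 15. Each letter's alphabet position (a=0..z=25) is mapped through 7·x+6 mod 26 — an affine cipher.
Applying it to supper: s(18)→7·18+6≡2=c; u(20)→7·20+6≡16=q; p(15)→7·15+6≡7=h; p(15)→7·15+6≡7=h; e(4)→7·4+6≡8=i; r(17)→7·17+6≡21=v (all mod 26).

cqhhiv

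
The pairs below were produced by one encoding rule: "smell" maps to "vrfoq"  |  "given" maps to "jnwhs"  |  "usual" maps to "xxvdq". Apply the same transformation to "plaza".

sqbcf

The shifts repeat in a cycle of length 3: positions 0,1,… shift by +3, +5, +1, then the pattern repeats.
For plaza: p+3=s, l+5=q, a+1=b, z+3=c, a+5=f.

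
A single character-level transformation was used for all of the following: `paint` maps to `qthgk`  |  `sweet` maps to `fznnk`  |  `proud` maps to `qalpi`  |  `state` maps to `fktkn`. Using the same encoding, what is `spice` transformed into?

This is an affine cipher: with a=0,…,z=25, each position x becomes (5x+19) mod 26.
On spice: s(18)→5·18+19≡5=f; p(15)→5·15+19≡16=q; i(8)→5·8+19≡7=h; c(2)→5·2+19≡3=d; e(4)→5·4+19≡13=n (all mod 26).

fqhdn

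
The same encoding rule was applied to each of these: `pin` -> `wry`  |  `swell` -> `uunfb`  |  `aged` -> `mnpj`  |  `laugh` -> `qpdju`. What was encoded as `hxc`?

The output letters match the input read backwards, each shifted +9: pin reversed is nip. The word is reversed, then every letter is shifted forward by 9.
Decoding hxc: shift back: h−9=y, x−9=o, c−9=t → yot; then reverse → toy.

toy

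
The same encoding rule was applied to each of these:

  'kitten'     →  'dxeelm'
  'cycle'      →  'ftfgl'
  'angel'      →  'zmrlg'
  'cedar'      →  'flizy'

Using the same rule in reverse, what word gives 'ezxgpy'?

k(10)→d(3) and i(8)→x(23) fit y≡3x+25 (mod 26); the inverse of 3 mod 26 is 9. This is an affine cipher: with a=0,…,z=25, each position x becomes (3x+25) mod 26.
Reversing it on ezxgpy: e(4)→9·(4−25)≡19=t; z(25)→9·(25−25)≡0=a; x(23)→9·(23−25)≡8=i; g(6)→9·(6−25)≡11=l; p(15)→9·(15−25)≡14=o; y(24)→9·(24−25)≡17=r (all mod 26).

tailor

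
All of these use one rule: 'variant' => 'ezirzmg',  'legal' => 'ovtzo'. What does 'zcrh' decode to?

Each pair mirrors across the alphabet (v↔e, a↔z, r↔i): positions sum to 25. Letters are reflected about the middle of the alphabet (position → 25−position): Atbash.
Undoing it on zcrh: z↔a, c↔x, r↔i, h↔s.

axis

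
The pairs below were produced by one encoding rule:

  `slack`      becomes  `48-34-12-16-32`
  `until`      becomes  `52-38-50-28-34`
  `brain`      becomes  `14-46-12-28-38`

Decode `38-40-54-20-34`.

s(#19)→48 and l(#12)→34: differences scale by 2, so n = 2·pos + 10. With a=1..z=26, the number is 2·pos + 10.
Undoing it on 38-40-54-20-34: 38→(38−10)÷2=14=n, 40→(40−10)÷2=15=o, 54→(54−10)÷2=22=v, 20→(20−10)÷2=5=e, 34→(34−10)÷2=12=l.

novel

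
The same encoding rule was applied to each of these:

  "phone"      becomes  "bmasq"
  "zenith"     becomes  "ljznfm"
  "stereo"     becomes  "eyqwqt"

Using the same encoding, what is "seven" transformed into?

ejhjz

Shifts by position in phone: pos 0: p→b (+12), pos 1: h→m (+5), pos 2: o→a (+12), pos 3: n→s (+5) — repeating every 2. It's a Vigenère-style cipher with numeric key [12,5]: position i shifts by key[i mod 2].
On seven: s+12=e, e+5=j, v+12=h, e+5=j, n+12=z.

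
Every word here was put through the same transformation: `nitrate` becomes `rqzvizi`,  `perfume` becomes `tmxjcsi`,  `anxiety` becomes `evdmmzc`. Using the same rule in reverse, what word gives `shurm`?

ozone

A repeating key of period 3 is used — shifts +4, +8, +6 over and over.
Decoding shurm: s−4=o, h−8=z, u−6=o, r−4=n, m−8=e.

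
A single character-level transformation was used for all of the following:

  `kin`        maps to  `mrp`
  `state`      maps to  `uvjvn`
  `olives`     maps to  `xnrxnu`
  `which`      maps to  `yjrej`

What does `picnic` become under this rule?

rrepre

Vowels shift forward by 9 and consonants shift forward by 2.
Applying it to picnic: p(cons)+2=r, i(vowel)+9=r, c(cons)+2=e, n(cons)+2=p, i(vowel)+9=r, c(cons)+2=e.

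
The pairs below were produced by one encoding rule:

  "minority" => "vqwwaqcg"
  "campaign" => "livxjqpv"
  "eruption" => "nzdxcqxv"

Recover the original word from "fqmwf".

widow

Shifts by position in minority: pos 0: m→v (+9), pos 1: i→q (+8), pos 2: n→w (+9), pos 3: o→w (+8) — repeating every 2. It's a Vigenère-style cipher with numeric key [9,8]: position i shifts by key[i mod 2].
Reversing it on fqmwf: f−9=w, q−8=i, m−9=d, w−8=o, f−9=w.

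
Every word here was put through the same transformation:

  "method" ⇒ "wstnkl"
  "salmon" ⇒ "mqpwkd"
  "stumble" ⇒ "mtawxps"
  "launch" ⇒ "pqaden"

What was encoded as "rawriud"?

m(12)→w(22) and e(4)→s(18) fit y≡7x+16 (mod 26); the inverse of 7 mod 26 is 15. Each letter's alphabet position (a=0..z=25) is mapped through 7·x+16 mod 26 — an affine cipher.
Decoding rawriud: r(17)→15·(17−16)≡15=p; a(0)→15·(0−16)≡20=u; w(22)→15·(22−16)≡12=m; r(17)→15·(17−16)≡15=p; i(8)→15·(8−16)≡10=k; u(20)→15·(20−16)≡8=i; d(3)→15·(3−16)≡13=n (all mod 26).

pumpkin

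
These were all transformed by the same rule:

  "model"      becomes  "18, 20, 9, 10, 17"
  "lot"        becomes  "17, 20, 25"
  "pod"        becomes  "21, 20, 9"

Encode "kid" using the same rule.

m is letter #13 and maps to 18: an offset of 5. Each letter is replaced by its alphabet position (a=1..z=26) + 5.
Applying it to kid: k=11→16, i=9→14, d=4→9.

16, 14, 9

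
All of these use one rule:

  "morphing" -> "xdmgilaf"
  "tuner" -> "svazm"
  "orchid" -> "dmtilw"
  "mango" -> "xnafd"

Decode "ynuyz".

valve

m(12)→x(23) and o(14)→d(3) fit y≡3x+13 (mod 26); the inverse of 3 mod 26 is 9. Treating letters as 0–25, the rule is x ↦ 3x + 13 (mod 26).
Decoding ynuyz: y(24)→9·(24−13)≡21=v; n(13)→9·(13−13)≡0=a; u(20)→9·(20−13)≡11=l; y(24)→9·(24−13)≡21=v; z(25)→9·(25−13)≡4=e (all mod 26).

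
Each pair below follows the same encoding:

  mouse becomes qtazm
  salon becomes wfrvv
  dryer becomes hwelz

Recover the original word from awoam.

In mouse: m→q is +4, o→t is +5, u→a is +6, s→z is +7 — the shift increases by 1 each position. The shift increases by 1 at each position, starting from +4: 4, 5, 6, ….
Decoding awoam: a−4=w, w−5=r, o−6=i, a−7=t, m−8=e.

write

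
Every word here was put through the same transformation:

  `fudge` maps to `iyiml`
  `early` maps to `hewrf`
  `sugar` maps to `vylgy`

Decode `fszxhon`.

In fudge: f→i is +3, u→y is +4, d→i is +5, g→m is +6 — the shift increases by 1 each position. Each letter shifts forward by (position + 3), i.e. 3, 4, 5, … — the shift grows by one for each successive letter.
Undoing it on fszxhon: f−3=c, s−4=o, z−5=u, x−6=r, h−7=a, o−8=g, n−9=e.

courage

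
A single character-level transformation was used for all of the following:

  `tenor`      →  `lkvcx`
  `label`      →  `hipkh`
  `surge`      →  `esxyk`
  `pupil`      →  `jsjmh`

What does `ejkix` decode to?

Each letter's alphabet position (a=0..z=25) is mapped through 7·x+8 mod 26 — an affine cipher.
Reversing it on ejkix: e(4)→15·(4−8)≡18=s; j(9)→15·(9−8)≡15=p; k(10)→15·(10−8)≡4=e; i(8)→15·(8−8)≡0=a; x(23)→15·(23−8)≡17=r (all mod 26).

spear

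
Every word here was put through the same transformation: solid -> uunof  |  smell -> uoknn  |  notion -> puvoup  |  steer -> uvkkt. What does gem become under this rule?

The shift depends on letter class: consonant s→u is +2, but vowel o→u is +6. Vowels shift forward by 6 and consonants shift forward by 2.
On gem: g(cons)+2=i, e(vowel)+6=k, m(cons)+2=o.

iko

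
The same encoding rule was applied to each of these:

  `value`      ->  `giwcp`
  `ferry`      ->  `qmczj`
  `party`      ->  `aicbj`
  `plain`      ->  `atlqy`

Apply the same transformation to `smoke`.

duzsp

Shifts by position in value: pos 0: v→g (+11), pos 1: a→i (+8), pos 2: l→w (+11), pos 3: u→c (+8) — repeating every 2. It's a Vigenère-style cipher with numeric key [11,8]: position i shifts by key[i mod 2].
Applying it to smoke: s+11=d, m+8=u, o+11=z, k+8=s, e+11=p.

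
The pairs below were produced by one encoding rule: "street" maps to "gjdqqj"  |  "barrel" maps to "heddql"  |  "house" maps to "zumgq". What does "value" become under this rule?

s(18)→g(6) and t(19)→j(9) fit y≡3x+4 (mod 26); the inverse of 3 mod 26 is 9. Treating letters as 0–25, the rule is x ↦ 3x + 4 (mod 26).
For value: v(21)→3·21+4≡15=p; a(0)→3·0+4≡4=e; l(11)→3·11+4≡11=l; u(20)→3·20+4≡12=m; e(4)→3·4+4≡16=q (all mod 26).

pelmq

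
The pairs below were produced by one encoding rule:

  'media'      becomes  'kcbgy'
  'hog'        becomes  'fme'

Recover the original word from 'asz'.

cub

Compare letters: m→k is +24, e→c is +24, d→b is +24 — a constant shift. This is a Caesar cipher with shift 24.
Reversing it on asz: a−24=c, s−24=u, z−24=b.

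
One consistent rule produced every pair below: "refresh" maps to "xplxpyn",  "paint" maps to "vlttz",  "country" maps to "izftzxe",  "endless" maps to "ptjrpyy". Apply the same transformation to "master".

Vowels shift forward by 11 and consonants shift forward by 6.
For master: m(cons)+6=s, a(vowel)+11=l, s(cons)+6=y, t(cons)+6=z, e(vowel)+11=p, r(cons)+6=x.

slyzpx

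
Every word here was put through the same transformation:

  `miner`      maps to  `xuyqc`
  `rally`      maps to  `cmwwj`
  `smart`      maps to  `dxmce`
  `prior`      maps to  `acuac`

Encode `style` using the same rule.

dejwq

The shift depends on letter class: consonant m→x is +11, but vowel i→u is +12. Two shifts are in play — +12 for a/e/i/o/u, +11 for every other letter.
Applying it to style: s(cons)+11=d, t(cons)+11=e, y(cons)+11=j, l(cons)+11=w, e(vowel)+12=q.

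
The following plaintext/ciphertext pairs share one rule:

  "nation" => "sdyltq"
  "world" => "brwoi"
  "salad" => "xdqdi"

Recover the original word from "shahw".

never

Shifts by position in nation: pos 0: n→s (+5), pos 1: a→d (+3), pos 2: t→y (+5), pos 3: i→l (+3) — repeating every 2. The shifts repeat in a cycle of length 2: positions 0,1,… shift by +5, +3, then the pattern repeats.
Decoding shahw: s−5=n, h−3=e, a−5=v, h−3=e, w−5=r.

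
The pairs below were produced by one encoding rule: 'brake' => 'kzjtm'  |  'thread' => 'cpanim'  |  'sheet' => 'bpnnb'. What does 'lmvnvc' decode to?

Shifts by position in brake: pos 0: b→k (+9), pos 1: r→z (+8), pos 2: a→j (+9), pos 3: k→t (+9), pos 4: e→m (+8) — repeating every 3. A repeating key of period 3 is used — shifts +9, +8, +9 over and over.
Undoing it on lmvnvc: l−9=c, m−8=e, v−9=m, n−9=e, v−8=n, c−9=t.

cement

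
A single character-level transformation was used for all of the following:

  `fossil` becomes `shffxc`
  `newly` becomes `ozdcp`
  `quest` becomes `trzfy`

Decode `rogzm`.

This is an affine cipher: with a=0,…,z=25, each position x becomes (19x+1) mod 26.
Reversing it on rogzm: r(17)→11·(17−1)≡20=u; o(14)→11·(14−1)≡13=n; g(6)→11·(6−1)≡3=d; z(25)→11·(25−1)≡4=e; m(12)→11·(12−1)≡17=r (all mod 26).

under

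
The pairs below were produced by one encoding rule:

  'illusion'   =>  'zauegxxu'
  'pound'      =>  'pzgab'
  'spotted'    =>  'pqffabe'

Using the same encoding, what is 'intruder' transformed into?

The output letters match the input read backwards, each shifted +12: illusion reversed is noisulli. The word is reversed, then every letter is shifted forward by 12.
For intruder: reverse → redurtni; then shift: r+12=d, e+12=q, d+12=p, u+12=g, r+12=d, t+12=f, n+12=z, i+12=u.

dqpgdfzu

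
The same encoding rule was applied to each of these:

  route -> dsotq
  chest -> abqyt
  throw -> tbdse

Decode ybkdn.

r(17)→d(3) and o(14)→s(18) fit y≡21x+10 (mod 26); the inverse of 21 mod 26 is 5. Each letter's alphabet position (a=0..z=25) is mapped through 21·x+10 mod 26 — an affine cipher.
Reversing it on ybkdn: y(24)→5·(24−10)≡18=s; b(1)→5·(1−10)≡7=h; k(10)→5·(10−10)≡0=a; d(3)→5·(3−10)≡17=r; n(13)→5·(13−10)≡15=p (all mod 26).

sharp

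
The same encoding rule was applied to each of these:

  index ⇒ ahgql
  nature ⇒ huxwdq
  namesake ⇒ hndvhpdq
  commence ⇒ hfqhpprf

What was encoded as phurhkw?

theorem

The output letters match the input read backwards, each shifted +3: index reversed is xedni. Read the word backwards and shift each letter +3.
Undoing it on phurhkw: shift back: p−3=m, h−3=e, u−3=r, r−3=o, h−3=e, k−3=h, w−3=t → meroeht; then reverse → theorem.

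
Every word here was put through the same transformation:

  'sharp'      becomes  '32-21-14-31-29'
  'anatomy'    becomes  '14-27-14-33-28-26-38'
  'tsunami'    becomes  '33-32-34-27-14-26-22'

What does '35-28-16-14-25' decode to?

Letters become their 1-based position plus 13 (so a→14, b→15, …).
Reversing it on 35-28-16-14-25: 35→(35−13)÷1=22=v, 28→(28−13)÷1=15=o, 16→(16−13)÷1=3=c, 14→(14−13)÷1=1=a, 25→(25−13)÷1=12=l.

vocal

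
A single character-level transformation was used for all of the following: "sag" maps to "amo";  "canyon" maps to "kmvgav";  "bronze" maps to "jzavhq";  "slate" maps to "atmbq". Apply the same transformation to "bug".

jgo

The shift depends on letter class: consonant s→a is +8, but vowel a→m is +12. Vowels shift forward by 12 and consonants shift forward by 8.
On bug: b(cons)+8=j, u(vowel)+12=g, g(cons)+8=o.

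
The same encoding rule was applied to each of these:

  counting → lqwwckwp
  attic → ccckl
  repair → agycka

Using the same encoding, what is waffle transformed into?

The rule splits by letter class: vowels +2, consonants +9.
For waffle: w(cons)+9=f, a(vowel)+2=c, f(cons)+9=o, f(cons)+9=o, l(cons)+9=u, e(vowel)+2=g.

fcooug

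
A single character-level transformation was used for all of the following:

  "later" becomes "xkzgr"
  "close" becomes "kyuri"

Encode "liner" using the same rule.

xktor

The word is reversed, then every letter is shifted forward by 6.
On liner: reverse → renil; then shift: r+6=x, e+6=k, n+6=t, i+6=o, l+6=r.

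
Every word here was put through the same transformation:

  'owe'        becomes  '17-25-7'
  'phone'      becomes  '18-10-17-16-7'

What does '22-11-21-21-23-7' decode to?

tissue

o is letter #15 and maps to 17: an offset of 2. Each letter is replaced by its alphabet position (a=1..z=26) + 2.
Decoding 22-11-21-21-23-7: 22→(22−2)÷1=20=t, 11→(11−2)÷1=9=i, 21→(21−2)÷1=19=s, 21→(21−2)÷1=19=s, 23→(23−2)÷1=21=u, 7→(7−2)÷1=5=e.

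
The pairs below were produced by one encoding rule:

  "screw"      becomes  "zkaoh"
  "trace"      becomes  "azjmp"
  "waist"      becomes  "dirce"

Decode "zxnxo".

Each letter shifts forward by (position + 7), i.e. 7, 8, 9, … — the shift grows by one for each successive letter.
Decoding zxnxo: z−7=s, x−8=p, n−9=e, x−10=n, o−11=d.

spend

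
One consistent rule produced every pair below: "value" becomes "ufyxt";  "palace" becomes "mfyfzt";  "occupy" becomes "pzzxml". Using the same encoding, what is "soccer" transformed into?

dpzztg

v(21)→u(20) and a(0)→f(5) fit y≡23x+5 (mod 26); the inverse of 23 mod 26 is 17. This is an affine cipher: with a=0,…,z=25, each position x becomes (23x+5) mod 26.
On soccer: s(18)→23·18+5≡3=d; o(14)→23·14+5≡15=p; c(2)→23·2+5≡25=z; c(2)→23·2+5≡25=z; e(4)→23·4+5≡19=t; r(17)→23·17+5≡6=g (all mod 26).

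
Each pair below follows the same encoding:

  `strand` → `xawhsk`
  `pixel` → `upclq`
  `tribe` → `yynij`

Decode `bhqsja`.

Shifts by position in strand: pos 0: s→x (+5), pos 1: t→a (+7), pos 2: r→w (+5), pos 3: a→h (+7) — repeating every 2. It's a Vigenère-style cipher with numeric key [5,7]: position i shifts by key[i mod 2].
Reversing it on bhqsja: b−5=w, h−7=a, q−5=l, s−7=l, j−5=e, a−7=t.

wallet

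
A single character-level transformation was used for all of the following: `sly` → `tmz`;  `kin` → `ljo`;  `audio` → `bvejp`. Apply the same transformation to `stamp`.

tubnq

Compare letters: s→t is +1, l→m is +1, y→z is +1 — a constant shift. It's a constant shift of +1 (ROT1).
Applying it to stamp: s+1=t, t+1=u, a+1=b, m+1=n, p+1=q.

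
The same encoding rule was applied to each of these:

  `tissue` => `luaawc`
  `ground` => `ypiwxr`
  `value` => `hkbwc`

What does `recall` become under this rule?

t(19)→l(11) and i(8)→u(20) fit y≡11x+10 (mod 26); the inverse of 11 mod 26 is 19. Each letter's alphabet position (a=0..z=25) is mapped through 11·x+10 mod 26 — an affine cipher.
For recall: r(17)→11·17+10≡15=p; e(4)→11·4+10≡2=c; c(2)→11·2+10≡6=g; a(0)→11·0+10≡10=k; l(11)→11·11+10≡1=b; l(11)→11·11+10≡1=b (all mod 26).

pcgkbb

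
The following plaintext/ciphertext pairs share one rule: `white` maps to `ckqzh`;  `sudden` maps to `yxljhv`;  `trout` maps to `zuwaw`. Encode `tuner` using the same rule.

zxvku

Shifts by position in white: pos 0: w→c (+6), pos 1: h→k (+3), pos 2: i→q (+8), pos 3: t→z (+6), pos 4: e→h (+3) — repeating every 3. A repeating key of period 3 is used — shifts +6, +3, +8 over and over.
For tuner: t+6=z, u+3=x, n+8=v, e+6=k, r+3=u.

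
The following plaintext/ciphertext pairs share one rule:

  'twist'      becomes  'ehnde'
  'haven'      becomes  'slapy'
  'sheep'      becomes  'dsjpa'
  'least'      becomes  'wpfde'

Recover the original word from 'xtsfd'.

Shifts by position in twist: pos 0: t→e (+11), pos 1: w→h (+11), pos 2: i→n (+5), pos 3: s→d (+11), pos 4: t→e (+11) — repeating every 3. A repeating key of period 3 is used — shifts +11, +11, +5 over and over.
Reversing it on xtsfd: x−11=m, t−11=i, s−5=n, f−11=u, d−11=s.

minus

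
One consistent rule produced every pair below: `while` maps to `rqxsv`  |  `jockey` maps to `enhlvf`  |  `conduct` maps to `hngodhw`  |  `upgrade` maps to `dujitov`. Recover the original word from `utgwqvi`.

w(22)→r(17) and h(7)→q(16) fit y≡7x+19 (mod 26); the inverse of 7 mod 26 is 15. This is an affine cipher: with a=0,…,z=25, each position x becomes (7x+19) mod 26.
Undoing it on utgwqvi: u(20)→15·(20−19)≡15=p; t(19)→15·(19−19)≡0=a; g(6)→15·(6−19)≡13=n; w(22)→15·(22−19)≡19=t; q(16)→15·(16−19)≡7=h; v(21)→15·(21−19)≡4=e; i(8)→15·(8−19)≡17=r (all mod 26).

panther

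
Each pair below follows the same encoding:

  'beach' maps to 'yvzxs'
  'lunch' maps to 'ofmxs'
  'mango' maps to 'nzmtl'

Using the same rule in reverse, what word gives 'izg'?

Each pair mirrors across the alphabet (b↔y, e↔v, a↔z): positions sum to 25. This is the alphabet-reversal cipher (Atbash): a becomes z, b becomes y, etc.
Decoding izg: i↔r, z↔a, g↔t.

rat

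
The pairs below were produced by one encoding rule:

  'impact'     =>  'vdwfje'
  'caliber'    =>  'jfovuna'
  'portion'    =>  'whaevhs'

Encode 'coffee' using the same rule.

i(8)→v(21) and m(12)→d(3) fit y≡15x+5 (mod 26); the inverse of 15 mod 26 is 7. Each letter's alphabet position (a=0..z=25) is mapped through 15·x+5 mod 26 — an affine cipher.
For coffee: c(2)→15·2+5≡9=j; o(14)→15·14+5≡7=h; f(5)→15·5+5≡2=c; f(5)→15·5+5≡2=c; e(4)→15·4+5≡13=n; e(4)→15·4+5≡13=n (all mod 26).

jhccnn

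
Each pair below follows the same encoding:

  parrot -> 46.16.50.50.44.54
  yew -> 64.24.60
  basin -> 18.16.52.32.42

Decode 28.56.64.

p(#16)→46 and a(#1)→16: differences scale by 2, so n = 2·pos + 14. With a=1..z=26, the number is 2·pos + 14.
Decoding 28.56.64: 28→(28−14)÷2=7=g, 56→(56−14)÷2=21=u, 64→(64−14)÷2=25=y.

guy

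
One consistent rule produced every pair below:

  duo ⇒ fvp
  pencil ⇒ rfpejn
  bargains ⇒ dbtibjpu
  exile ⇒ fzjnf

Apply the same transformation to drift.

ftjhv

Two shifts are in play — +1 for a/e/i/o/u, +2 for every other letter.
On drift: d(cons)+2=f, r(cons)+2=t, i(vowel)+1=j, f(cons)+2=h, t(cons)+2=v.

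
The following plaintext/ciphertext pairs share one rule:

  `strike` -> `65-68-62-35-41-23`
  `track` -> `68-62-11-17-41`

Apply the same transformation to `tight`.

s(#19)→65 and t(#20)→68: differences scale by 3, so n = 3·pos + 8. The formula is n = 3×(alphabet index, a=1) + 8.
For tight: t=20→68, i=9→35, g=7→29, h=8→32, t=20→68.

68-35-29-32-68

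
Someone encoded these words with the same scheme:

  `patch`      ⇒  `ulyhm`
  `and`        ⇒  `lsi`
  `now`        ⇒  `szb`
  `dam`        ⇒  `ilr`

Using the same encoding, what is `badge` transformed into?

Two shifts are in play — +11 for a/e/i/o/u, +5 for every other letter.
For badge: b(cons)+5=g, a(vowel)+11=l, d(cons)+5=i, g(cons)+5=l, e(vowel)+11=p.

glilp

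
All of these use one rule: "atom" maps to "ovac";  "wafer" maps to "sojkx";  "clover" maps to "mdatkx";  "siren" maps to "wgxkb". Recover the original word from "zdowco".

plasma

a(0)→o(14) and t(19)→v(21) fit y≡25x+14 (mod 26); the inverse of 25 mod 26 is 25. This is an affine cipher: with a=0,…,z=25, each position x becomes (25x+14) mod 26.
Undoing it on zdowco: z(25)→25·(25−14)≡15=p; d(3)→25·(3−14)≡11=l; o(14)→25·(14−14)≡0=a; w(22)→25·(22−14)≡18=s; c(2)→25·(2−14)≡12=m; o(14)→25·(14−14)≡0=a (all mod 26).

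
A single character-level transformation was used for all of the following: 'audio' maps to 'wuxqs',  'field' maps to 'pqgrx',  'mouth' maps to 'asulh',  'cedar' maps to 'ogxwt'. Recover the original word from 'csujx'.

sound

a(0)→w(22) and u(20)→u(20) fit y≡9x+22 (mod 26); the inverse of 9 mod 26 is 3. Each letter's alphabet position (a=0..z=25) is mapped through 9·x+22 mod 26 — an affine cipher.
Reversing it on csujx: c(2)→3·(2−22)≡18=s; s(18)→3·(18−22)≡14=o; u(20)→3·(20−22)≡20=u; j(9)→3·(9−22)≡13=n; x(23)→3·(23−22)≡3=d (all mod 26).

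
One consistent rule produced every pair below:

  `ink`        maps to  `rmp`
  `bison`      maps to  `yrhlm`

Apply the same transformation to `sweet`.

Each pair mirrors across the alphabet (i↔r, n↔m, k↔p): positions sum to 25. Letters are reflected about the middle of the alphabet (position → 25−position): Atbash.
On sweet: s↔h, w↔d, e↔v, e↔v, t↔g.

hdvvg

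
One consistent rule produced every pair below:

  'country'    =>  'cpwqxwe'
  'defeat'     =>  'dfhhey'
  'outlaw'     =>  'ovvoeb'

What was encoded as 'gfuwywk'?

In country: c→c is +0, o→p is +1, u→w is +2, n→q is +3 — the shift increases by 1 each position. The shift increases by 1 at each position, starting from +0: 0, 1, 2, ….
Decoding gfuwywk: g−0=g, f−1=e, u−2=s, w−3=t, y−4=u, w−5=r, k−6=e.

gesture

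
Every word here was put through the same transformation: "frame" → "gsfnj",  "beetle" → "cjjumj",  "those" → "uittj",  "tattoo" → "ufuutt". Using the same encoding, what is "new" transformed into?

The shift depends on letter class: consonant f→g is +1, but vowel a→f is +5. Vowels shift forward by 5 and consonants shift forward by 1.
Applying it to new: n(cons)+1=o, e(vowel)+5=j, w(cons)+1=x.

ojx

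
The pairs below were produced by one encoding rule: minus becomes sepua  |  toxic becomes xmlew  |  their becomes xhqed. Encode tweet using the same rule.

m(12)→s(18) and i(8)→e(4) fit y≡23x+2 (mod 26); the inverse of 23 mod 26 is 17. Treating letters as 0–25, the rule is x ↦ 23x + 2 (mod 26).
Applying it to tweet: t(19)→23·19+2≡23=x; w(22)→23·22+2≡14=o; e(4)→23·4+2≡16=q; e(4)→23·4+2≡16=q; t(19)→23·19+2≡23=x (all mod 26).

xoqqx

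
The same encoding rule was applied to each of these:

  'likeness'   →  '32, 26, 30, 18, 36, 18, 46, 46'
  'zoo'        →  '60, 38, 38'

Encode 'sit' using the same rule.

46, 26, 48

l(#12)→32 and i(#9)→26: differences scale by 2, so n = 2·pos + 8. The formula is n = 2×(alphabet index, a=1) + 8.
On sit: s=19→46, i=9→26, t=20→48.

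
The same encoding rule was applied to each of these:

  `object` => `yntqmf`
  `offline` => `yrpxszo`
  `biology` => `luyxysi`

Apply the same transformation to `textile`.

dqhfsxo

The shifts repeat in a cycle of length 2: positions 0,1,… shift by +10, +12, then the pattern repeats.
On textile: t+10=d, e+12=q, x+10=h, t+12=f, i+10=s, l+12=x, e+10=o.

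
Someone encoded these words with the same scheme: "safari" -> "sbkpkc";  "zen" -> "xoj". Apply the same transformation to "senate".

odkxoc

The output letters match the input read backwards, each shifted +10: safari reversed is irafas. Two steps: reverse the string, then apply a Caesar shift of +10.
For senate: reverse → etanes; then shift: e+10=o, t+10=d, a+10=k, n+10=x, e+10=o, s+10=c.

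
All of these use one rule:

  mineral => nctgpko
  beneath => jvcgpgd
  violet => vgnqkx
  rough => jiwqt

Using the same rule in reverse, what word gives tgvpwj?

hunter

Read the word backwards and shift each letter +2.
Decoding tgvpwj: shift back: t−2=r, g−2=e, v−2=t, p−2=n, w−2=u, j−2=h → retnuh; then reverse → hunter.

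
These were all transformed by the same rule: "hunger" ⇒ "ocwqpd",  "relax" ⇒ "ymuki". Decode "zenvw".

swell

In hunger: h→o is +7, u→c is +8, n→w is +9, g→q is +10 — the shift increases by 1 each position. Each letter shifts forward by (position + 7), i.e. 7, 8, 9, … — the shift grows by one for each successive letter.
Reversing it on zenvw: z−7=s, e−8=w, n−9=e, v−10=l, w−11=l.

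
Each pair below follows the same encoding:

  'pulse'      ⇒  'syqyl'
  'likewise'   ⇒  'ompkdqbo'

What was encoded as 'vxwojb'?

In pulse: p→s is +3, u→y is +4, l→q is +5, s→y is +6 — the shift increases by 1 each position. Letter i (0-indexed) is shifted by i+3, so successive shifts are 3, 4, 5, ….
Reversing it on vxwojb: v−3=s, x−4=t, w−5=r, o−6=i, j−7=c, b−8=t.

strict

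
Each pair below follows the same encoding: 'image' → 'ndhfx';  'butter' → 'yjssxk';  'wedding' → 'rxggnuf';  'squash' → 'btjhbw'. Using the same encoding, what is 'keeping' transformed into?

i(8)→n(13) and m(12)→d(3) fit y≡17x+7 (mod 26); the inverse of 17 mod 26 is 23. This is an affine cipher: with a=0,…,z=25, each position x becomes (17x+7) mod 26.
Applying it to keeping: k(10)→17·10+7≡21=v; e(4)→17·4+7≡23=x; e(4)→17·4+7≡23=x; p(15)→17·15+7≡2=c; i(8)→17·8+7≡13=n; n(13)→17·13+7≡20=u; g(6)→17·6+7≡5=f (all mod 26).

vxxcnuf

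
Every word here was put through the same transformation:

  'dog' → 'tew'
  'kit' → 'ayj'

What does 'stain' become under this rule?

ijqyd

Compare letters: d→t is +16, o→e is +16, g→w is +16 — a constant shift. This is a Caesar cipher with shift 16.
For stain: s+16=i, t+16=j, a+16=q, i+16=y, n+16=d.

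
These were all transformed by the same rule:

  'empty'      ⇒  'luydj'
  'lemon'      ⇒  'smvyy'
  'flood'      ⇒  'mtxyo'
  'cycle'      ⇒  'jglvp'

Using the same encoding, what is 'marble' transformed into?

Letter i (0-indexed) is shifted by i+7, so successive shifts are 7, 8, 9, ….
Applying it to marble: m+7=t, a+8=i, r+9=a, b+10=l, l+11=w, e+12=q.

tialwq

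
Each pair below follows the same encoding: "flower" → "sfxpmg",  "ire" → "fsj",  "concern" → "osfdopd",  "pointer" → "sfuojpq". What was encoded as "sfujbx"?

waiter

Read the word backwards and shift each letter +1.
Undoing it on sfujbx: shift back: s−1=r, f−1=e, u−1=t, j−1=i, b−1=a, x−1=w → retiaw; then reverse → waiter.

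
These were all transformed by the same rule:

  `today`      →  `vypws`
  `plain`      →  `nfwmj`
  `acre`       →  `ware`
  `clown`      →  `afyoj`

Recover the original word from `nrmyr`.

t(19)→v(21) and o(14)→y(24) fit y≡15x+22 (mod 26); the inverse of 15 mod 26 is 7. Each letter's alphabet position (a=0..z=25) is mapped through 15·x+22 mod 26 — an affine cipher.
Undoing it on nrmyr: n(13)→7·(13−22)≡15=p; r(17)→7·(17−22)≡17=r; m(12)→7·(12−22)≡8=i; y(24)→7·(24−22)≡14=o; r(17)→7·(17−22)≡17=r (all mod 26).

prior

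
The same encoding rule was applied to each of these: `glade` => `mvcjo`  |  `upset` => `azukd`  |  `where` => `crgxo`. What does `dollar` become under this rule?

The shifts repeat in a cycle of length 3: positions 0,1,… shift by +6, +10, +2, then the pattern repeats.
Applying it to dollar: d+6=j, o+10=y, l+2=n, l+6=r, a+10=k, r+2=t.

jynrkt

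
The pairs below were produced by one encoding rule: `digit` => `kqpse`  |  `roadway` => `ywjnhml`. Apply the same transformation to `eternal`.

In digit: d→k is +7, i→q is +8, g→p is +9, i→s is +10 — the shift increases by 1 each position. The shift increases by 1 at each position, starting from +7: 7, 8, 9, ….
Applying it to eternal: e+7=l, t+8=b, e+9=n, r+10=b, n+11=y, a+12=m, l+13=y.

lbnbymy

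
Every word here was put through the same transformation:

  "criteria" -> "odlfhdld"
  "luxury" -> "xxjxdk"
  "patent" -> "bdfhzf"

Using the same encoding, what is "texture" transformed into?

fhjfxdh

The shift depends on letter class: consonant c→o is +12, but vowel i→l is +3. Two shifts are in play — +3 for a/e/i/o/u, +12 for every other letter.
For texture: t(cons)+12=f, e(vowel)+3=h, x(cons)+12=j, t(cons)+12=f, u(vowel)+3=x, r(cons)+12=d, e(vowel)+3=h.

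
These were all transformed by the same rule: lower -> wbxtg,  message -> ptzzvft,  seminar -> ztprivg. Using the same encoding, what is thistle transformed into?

l(11)→w(22) and o(14)→b(1) fit y≡19x+21 (mod 26); the inverse of 19 mod 26 is 11. This is an affine cipher: with a=0,…,z=25, each position x becomes (19x+21) mod 26.
For thistle: t(19)→19·19+21≡18=s; h(7)→19·7+21≡24=y; i(8)→19·8+21≡17=r; s(18)→19·18+21≡25=z; t(19)→19·19+21≡18=s; l(11)→19·11+21≡22=w; e(4)→19·4+21≡19=t (all mod 26).

syrzswt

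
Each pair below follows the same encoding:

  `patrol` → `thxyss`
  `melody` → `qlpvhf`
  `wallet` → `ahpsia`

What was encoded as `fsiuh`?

Shifts by position in patrol: pos 0: p→t (+4), pos 1: a→h (+7), pos 2: t→x (+4), pos 3: r→y (+7) — repeating every 2. It's a Vigenère-style cipher with numeric key [4,7]: position i shifts by key[i mod 2].
Decoding fsiuh: f−4=b, s−7=l, i−4=e, u−7=n, h−4=d.

blend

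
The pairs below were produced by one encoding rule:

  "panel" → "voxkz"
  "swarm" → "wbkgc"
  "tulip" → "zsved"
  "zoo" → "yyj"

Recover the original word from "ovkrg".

whale

The output letters match the input read backwards, each shifted +10: panel reversed is lenap. Two steps: reverse the string, then apply a Caesar shift of +10.
Reversing it on ovkrg: shift back: o−10=e, v−10=l, k−10=a, r−10=h, g−10=w → elahw; then reverse → whale.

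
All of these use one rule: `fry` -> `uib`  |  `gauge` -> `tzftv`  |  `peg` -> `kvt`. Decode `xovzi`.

Each pair mirrors across the alphabet (f↔u, r↔i, y↔b): positions sum to 25. This is the alphabet-reversal cipher (Atbash): a becomes z, b becomes y, etc.
Reversing it on xovzi: x↔c, o↔l, v↔e, z↔a, i↔r.

clear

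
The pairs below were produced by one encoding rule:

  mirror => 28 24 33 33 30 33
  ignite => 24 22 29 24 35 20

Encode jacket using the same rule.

m is letter #13 and maps to 28: an offset of 15. Letters become their 1-based position plus 15 (so a→16, b→17, …).
On jacket: j=10→25, a=1→16, c=3→18, k=11→26, e=5→20, t=20→35.

25 16 18 26 20 35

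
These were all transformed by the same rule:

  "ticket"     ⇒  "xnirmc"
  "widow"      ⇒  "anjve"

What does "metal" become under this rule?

In ticket: t→x is +4, i→n is +5, c→i is +6, k→r is +7 — the shift increases by 1 each position. The shift increases by 1 at each position, starting from +4: 4, 5, 6, ….
On metal: m+4=q, e+5=j, t+6=z, a+7=h, l+8=t.

qjzht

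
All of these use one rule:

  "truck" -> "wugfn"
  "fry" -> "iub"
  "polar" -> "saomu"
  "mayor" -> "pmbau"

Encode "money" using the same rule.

Vowels shift forward by 12 and consonants shift forward by 3.
Applying it to money: m(cons)+3=p, o(vowel)+12=a, n(cons)+3=q, e(vowel)+12=q, y(cons)+3=b.

paqqb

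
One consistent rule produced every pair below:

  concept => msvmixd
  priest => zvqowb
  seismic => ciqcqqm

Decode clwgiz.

shower

Shifts by position in concept: pos 0: c→m (+10), pos 1: o→s (+4), pos 2: n→v (+8), pos 3: c→m (+10), pos 4: e→i (+4), pos 5: p→x (+8) — repeating every 3. A repeating key of period 3 is used — shifts +10, +4, +8 over and over.
Decoding clwgiz: c−10=s, l−4=h, w−8=o, g−10=w, i−4=e, z−8=r.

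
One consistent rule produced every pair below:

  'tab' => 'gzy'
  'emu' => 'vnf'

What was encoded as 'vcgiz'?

Each pair mirrors across the alphabet (t↔g, a↔z, b↔y): positions sum to 25. Letters are reflected about the middle of the alphabet (position → 25−position): Atbash.
Reversing it on vcgiz: v↔e, c↔x, g↔t, i↔r, z↔a.

extra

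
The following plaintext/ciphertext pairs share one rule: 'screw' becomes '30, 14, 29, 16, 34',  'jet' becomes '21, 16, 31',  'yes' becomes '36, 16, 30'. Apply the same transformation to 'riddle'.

29, 20, 15, 15, 23, 16

s is letter #19 and maps to 30: an offset of 11. The number is (letter's place in the alphabet, a=1) + 11.
Applying it to riddle: r=18→29, i=9→20, d=4→15, d=4→15, l=12→23, e=5→16.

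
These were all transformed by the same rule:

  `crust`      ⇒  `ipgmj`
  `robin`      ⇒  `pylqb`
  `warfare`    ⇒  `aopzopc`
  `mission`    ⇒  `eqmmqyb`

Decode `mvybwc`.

This is an affine cipher: with a=0,…,z=25, each position x becomes (23x+14) mod 26.
Decoding mvybwc: m(12)→17·(12−14)≡18=s; v(21)→17·(21−14)≡15=p; y(24)→17·(24−14)≡14=o; b(1)→17·(1−14)≡13=n; w(22)→17·(22−14)≡6=g; c(2)→17·(2−14)≡4=e (all mod 26).

sponge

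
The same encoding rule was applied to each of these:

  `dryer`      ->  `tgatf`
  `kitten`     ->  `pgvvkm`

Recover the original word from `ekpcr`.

The output letters match the input read backwards, each shifted +2: dryer reversed is reyrd. Two steps: reverse the string, then apply a Caesar shift of +2.
Decoding ekpcr: shift back: e−2=c, k−2=i, p−2=n, c−2=a, r−2=p → cinap; then reverse → panic.

panic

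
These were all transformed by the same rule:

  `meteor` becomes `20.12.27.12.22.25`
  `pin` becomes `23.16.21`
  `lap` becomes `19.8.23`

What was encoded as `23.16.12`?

pie

m is letter #13 and maps to 20: an offset of 7. The number is (letter's place in the alphabet, a=1) + 7.
Decoding 23.16.12: 23→(23−7)÷1=16=p, 16→(16−7)÷1=9=i, 12→(12−7)÷1=5=e.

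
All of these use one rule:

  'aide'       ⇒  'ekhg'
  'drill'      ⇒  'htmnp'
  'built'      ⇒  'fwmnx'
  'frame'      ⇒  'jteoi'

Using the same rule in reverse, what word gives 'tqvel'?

porch

Shifts by position in aide: pos 0: a→e (+4), pos 1: i→k (+2), pos 2: d→h (+4), pos 3: e→g (+2) — repeating every 2. The shifts repeat in a cycle of length 2: positions 0,1,… shift by +4, +2, then the pattern repeats.
Decoding tqvel: t−4=p, q−2=o, v−4=r, e−2=c, l−4=h.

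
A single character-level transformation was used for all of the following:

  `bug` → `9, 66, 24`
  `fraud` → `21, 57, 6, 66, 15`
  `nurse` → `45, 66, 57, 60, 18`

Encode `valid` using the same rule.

69, 6, 39, 30, 15

Each letter becomes 3×(its alphabet position, a=1..z=26) + 3.
Applying it to valid: v=22→69, a=1→6, l=12→39, i=9→30, d=4→15.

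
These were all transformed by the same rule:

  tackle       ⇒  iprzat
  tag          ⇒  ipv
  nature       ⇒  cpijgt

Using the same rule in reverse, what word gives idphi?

toast

Compare letters: t→i is +15, a→p is +15, c→r is +15 — a constant shift. This is a Caesar cipher with shift 15.
Decoding idphi: i−15=t, d−15=o, p−15=a, h−15=s, i−15=t.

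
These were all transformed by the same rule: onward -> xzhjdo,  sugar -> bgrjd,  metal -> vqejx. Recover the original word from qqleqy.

heaven

Shifts by position in onward: pos 0: o→x (+9), pos 1: n→z (+12), pos 2: w→h (+11), pos 3: a→j (+9), pos 4: r→d (+12), pos 5: d→o (+11) — repeating every 3. A repeating key of period 3 is used — shifts +9, +12, +11 over and over.
Decoding qqleqy: q−9=h, q−12=e, l−11=a, e−9=v, q−12=e, y−11=n.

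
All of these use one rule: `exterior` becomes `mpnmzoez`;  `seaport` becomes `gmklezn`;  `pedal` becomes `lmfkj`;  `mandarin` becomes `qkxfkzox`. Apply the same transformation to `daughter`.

e(4)→m(12) and x(23)→p(15) fit y≡7x+10 (mod 26); the inverse of 7 mod 26 is 15. This is an affine cipher: with a=0,…,z=25, each position x becomes (7x+10) mod 26.
Applying it to daughter: d(3)→7·3+10≡5=f; a(0)→7·0+10≡10=k; u(20)→7·20+10≡20=u; g(6)→7·6+10≡0=a; h(7)→7·7+10≡7=h; t(19)→7·19+10≡13=n; e(4)→7·4+10≡12=m; r(17)→7·17+10≡25=z (all mod 26).

fkuahnmz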